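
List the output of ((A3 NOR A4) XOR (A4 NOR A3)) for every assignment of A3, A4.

A3 | A4 | Output
----------------
0 | 0 | 0
0 | 1 | 0
1 | 0 | 0
1 | 1 | 0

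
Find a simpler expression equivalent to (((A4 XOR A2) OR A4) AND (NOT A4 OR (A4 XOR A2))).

By distribution ((E OR v) AND (E OR NOT v) = E):
= (A4 XOR A2)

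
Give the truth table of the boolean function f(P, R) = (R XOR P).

P | R | Output
--------------
0 | 0 | 0
0 | 1 | 1
1 | 0 | 1
1 | 1 | 0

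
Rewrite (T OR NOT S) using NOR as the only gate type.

((T NOR (S NOR S)) NOR (T NOR (S NOR S)))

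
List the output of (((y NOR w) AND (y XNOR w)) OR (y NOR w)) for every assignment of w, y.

w | y | Output
--------------
0 | 0 | 1
0 | 1 | 0
1 | 0 | 0
1 | 1 | 0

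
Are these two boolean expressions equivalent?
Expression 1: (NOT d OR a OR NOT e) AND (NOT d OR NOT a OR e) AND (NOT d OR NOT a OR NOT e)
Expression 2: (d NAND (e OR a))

Yes, they are equivalent — the two output columns agree on all 8 assignments:
d | a | e | Expression 1 | Expression 2
---------------------------------------
0 | 0 | 0 | 1 | 1
0 | 0 | 1 | 1 | 1
0 | 1 | 0 | 1 | 1
0 | 1 | 1 | 1 | 1
1 | 0 | 0 | 1 | 1
1 | 0 | 1 | 0 | 0
1 | 1 | 0 | 0 | 0
1 | 1 | 1 | 0 | 0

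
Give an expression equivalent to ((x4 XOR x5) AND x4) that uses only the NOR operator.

((((((x4 NOR x5) NOR (x4 NOR x5)) NOR ((x4 NOR x5) NOR (x4 NOR x5))) NOR ((((x4 NOR x4) NOR (x5 NOR x5)) NOR ((x4 NOR x4) NOR (x5 NOR x5))) NOR (((x4 NOR x4) NOR (x5 NOR x5)) NOR ((x4 NOR x4) NOR (x5 NOR x5))))) NOR ((((x4 NOR x5) NOR (x4 NOR x5)) NOR ((x4 NOR x5) NOR (x4 NOR x5))) NOR ((((x4 NOR x4) NOR (x5 NOR x5)) NOR ((x4 NOR x4) NOR (x5 NOR x5))) NOR (((x4 NOR x4) NOR (x5 NOR x5)) NOR ((x4 NOR x4) NOR (x5 NOR x5)))))) NOR (x4 NOR x4))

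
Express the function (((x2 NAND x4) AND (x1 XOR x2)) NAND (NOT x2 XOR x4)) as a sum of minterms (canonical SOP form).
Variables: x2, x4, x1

Σm(0, 2, 3, 4, 5, 6, 7) = (NOT x2 AND NOT x4 AND NOT x1) OR (NOT x2 AND x4 AND NOT x1) OR (NOT x2 AND x4 AND x1) OR (x2 AND NOT x4 AND NOT x1) OR (x2 AND NOT x4 AND x1) OR (x2 AND x4 AND NOT x1) OR (x2 AND x4 AND x1)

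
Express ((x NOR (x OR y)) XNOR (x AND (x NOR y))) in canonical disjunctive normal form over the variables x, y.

(NOT x AND y) OR (x AND NOT y) OR (x AND y)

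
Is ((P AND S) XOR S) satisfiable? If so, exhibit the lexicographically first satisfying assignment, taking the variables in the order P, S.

P=0, S=1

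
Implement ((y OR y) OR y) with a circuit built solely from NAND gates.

((((y NAND y) NAND (y NAND y)) NAND ((y NAND y) NAND (y NAND y))) NAND (y NAND y))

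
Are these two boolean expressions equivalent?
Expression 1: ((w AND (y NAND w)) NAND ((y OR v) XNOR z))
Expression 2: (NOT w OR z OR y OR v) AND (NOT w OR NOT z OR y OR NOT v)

Yes, they are equivalent — the two output columns agree on all 16 assignments:
w | z | y | v | Expression 1 | Expression 2
-------------------------------------------
0 | 0 | 0 | 0 | 1 | 1
0 | 0 | 0 | 1 | 1 | 1
0 | 0 | 1 | 0 | 1 | 1
0 | 0 | 1 | 1 | 1 | 1
0 | 1 | 0 | 0 | 1 | 1
0 | 1 | 0 | 1 | 1 | 1
0 | 1 | 1 | 0 | 1 | 1
0 | 1 | 1 | 1 | 1 | 1
1 | 0 | 0 | 0 | 0 | 0
1 | 0 | 0 | 1 | 1 | 1
1 | 0 | 1 | 0 | 1 | 1
1 | 0 | 1 | 1 | 1 | 1
1 | 1 | 0 | 0 | 1 | 1
1 | 1 | 0 | 1 | 0 | 0
1 | 1 | 1 | 0 | 1 | 1
1 | 1 | 1 | 1 | 1 | 1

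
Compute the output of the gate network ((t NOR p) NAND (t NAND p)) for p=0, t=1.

Substituting: ((1 NOR 0) NAND (1 NAND 0))
= 1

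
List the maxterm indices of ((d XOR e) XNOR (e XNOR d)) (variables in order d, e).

ΠM(0, 1, 2, 3) = (d OR e) AND (d OR NOT e) AND (NOT d OR e) AND (NOT d OR NOT e)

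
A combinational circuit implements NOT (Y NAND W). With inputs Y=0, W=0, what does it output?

Substituting: NOT (0 NAND 0)
= 0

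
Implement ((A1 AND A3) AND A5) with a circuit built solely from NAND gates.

((((A1 NAND A3) NAND (A1 NAND A3)) NAND A5) NAND (((A1 NAND A3) NAND (A1 NAND A3)) NAND A5))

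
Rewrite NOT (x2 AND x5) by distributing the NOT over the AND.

NOT x2 OR NOT x5
De Morgan's: NOT(AND of terms) = OR of negations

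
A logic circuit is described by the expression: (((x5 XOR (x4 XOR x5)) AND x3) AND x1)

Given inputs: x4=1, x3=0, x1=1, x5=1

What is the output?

Substituting: (((1 XOR (1 XOR 1)) AND 0) AND 1)
= 0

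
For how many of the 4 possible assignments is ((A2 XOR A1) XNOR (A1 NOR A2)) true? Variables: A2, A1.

Satisfying assignments: (1,1)
Count: 1 out of 4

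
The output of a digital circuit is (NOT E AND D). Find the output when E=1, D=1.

Substituting: (NOT 1 AND 1)
= 0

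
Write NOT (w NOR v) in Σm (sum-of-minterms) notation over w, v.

Σm(1, 2, 3) = (NOT w AND v) OR (w AND NOT v) OR (w AND v)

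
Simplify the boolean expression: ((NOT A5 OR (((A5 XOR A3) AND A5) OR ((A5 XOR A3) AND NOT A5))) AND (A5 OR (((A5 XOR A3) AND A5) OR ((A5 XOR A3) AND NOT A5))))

By distribution ((E OR v) AND (E OR NOT v) = E) then distribution ((E AND v) OR (E AND NOT v) = E):
= (A5 XOR A3)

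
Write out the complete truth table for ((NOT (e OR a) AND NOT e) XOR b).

b | e | a | Output
------------------
0 | 0 | 0 | 1
0 | 0 | 1 | 0
0 | 1 | 0 | 0
0 | 1 | 1 | 0
1 | 0 | 0 | 0
1 | 0 | 1 | 1
1 | 1 | 0 | 1
1 | 1 | 1 | 1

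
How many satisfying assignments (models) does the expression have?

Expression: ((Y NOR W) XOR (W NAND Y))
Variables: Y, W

Satisfying assignments: (0,1), (1,0)
Count: 2 out of 4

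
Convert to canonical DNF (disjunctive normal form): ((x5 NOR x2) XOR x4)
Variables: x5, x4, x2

(NOT x5 AND NOT x4 AND NOT x2) OR (NOT x5 AND x4 AND x2) OR (x5 AND x4 AND NOT x2) OR (x5 AND x4 AND x2)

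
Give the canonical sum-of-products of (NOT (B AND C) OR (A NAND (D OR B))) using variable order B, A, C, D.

Σm(0, 1, 2, 3, 4, 5, 6, 7, 8, 9, 10, 11, 12, 13) = (NOT B AND NOT A AND NOT C AND NOT D) OR (NOT B AND NOT A AND NOT C AND D) OR (NOT B AND NOT A AND C AND NOT D) OR (NOT B AND NOT A AND C AND D) OR (NOT B AND A AND NOT C AND NOT D) OR (NOT B AND A AND NOT C AND D) OR (NOT B AND A AND C AND NOT D) OR (NOT B AND A AND C AND D) OR (B AND NOT A AND NOT C AND NOT D) OR (B AND NOT A AND NOT C AND D) OR (B AND NOT A AND C AND NOT D) OR (B AND NOT A AND C AND D) OR (B AND A AND NOT C AND NOT D) OR (B AND A AND NOT C AND D)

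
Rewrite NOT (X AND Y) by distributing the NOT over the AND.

NOT X OR NOT Y
De Morgan's: NOT(AND of terms) = OR of negations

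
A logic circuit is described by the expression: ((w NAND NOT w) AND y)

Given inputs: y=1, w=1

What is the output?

Substituting: ((1 NAND NOT 1) AND 1)
= 1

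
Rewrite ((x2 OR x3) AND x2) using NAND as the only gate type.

((((x2 NAND x2) NAND (x3 NAND x3)) NAND x2) NAND (((x2 NAND x2) NAND (x3 NAND x3)) NAND x2))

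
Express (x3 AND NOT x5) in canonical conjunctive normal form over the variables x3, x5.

(x3 OR x5) AND (x3 OR NOT x5) AND (NOT x3 OR NOT x5)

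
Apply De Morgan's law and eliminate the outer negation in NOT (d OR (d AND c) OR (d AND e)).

NOT d AND NOT (d AND c) AND NOT (d AND e)
De Morgan's: NOT(OR of terms) = AND of negations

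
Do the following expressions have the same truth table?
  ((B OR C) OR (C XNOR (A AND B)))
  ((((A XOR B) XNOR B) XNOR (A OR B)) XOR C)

No. Counterexample: with C=0, B=0, A=0, Expression 1 = 1 but Expression 2 = 0.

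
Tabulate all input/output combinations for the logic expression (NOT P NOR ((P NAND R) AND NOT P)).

R | P | Output
--------------
0 | 0 | 0
0 | 1 | 1
1 | 0 | 0
1 | 1 | 1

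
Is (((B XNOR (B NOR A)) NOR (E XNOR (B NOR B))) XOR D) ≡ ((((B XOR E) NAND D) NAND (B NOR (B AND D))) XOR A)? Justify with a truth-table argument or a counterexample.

No. Counterexample: with D=0, A=0, E=0, B=0, Expression 1 = 1 but Expression 2 = 0.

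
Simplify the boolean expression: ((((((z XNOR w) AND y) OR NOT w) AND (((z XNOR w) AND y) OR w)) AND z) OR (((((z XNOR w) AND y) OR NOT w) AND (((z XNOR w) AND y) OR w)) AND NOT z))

By distribution ((E AND v) OR (E AND NOT v) = E) then distribution ((E OR v) AND (E OR NOT v) = E):
= ((z XNOR w) AND y)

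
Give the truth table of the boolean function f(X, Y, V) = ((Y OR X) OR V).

X | Y | V | Output
------------------
0 | 0 | 0 | 0
0 | 0 | 1 | 1
0 | 1 | 0 | 1
0 | 1 | 1 | 1
1 | 0 | 0 | 1
1 | 0 | 1 | 1
1 | 1 | 0 | 1
1 | 1 | 1 | 1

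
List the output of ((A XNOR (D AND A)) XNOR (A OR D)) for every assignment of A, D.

A | D | Output
--------------
0 | 0 | 0
0 | 1 | 1
1 | 0 | 0
1 | 1 | 1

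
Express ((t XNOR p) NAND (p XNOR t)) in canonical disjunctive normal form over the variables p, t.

(NOT p AND t) OR (p AND NOT t)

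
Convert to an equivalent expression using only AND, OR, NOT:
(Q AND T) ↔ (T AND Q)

((Q AND T) AND (T AND Q)) OR (NOT (Q AND T) AND NOT (T AND Q))
(Biconditional = both true or both false)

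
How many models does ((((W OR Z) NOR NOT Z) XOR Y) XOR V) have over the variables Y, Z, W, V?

Satisfying assignments: (0,0,0,1), (0,0,1,1), (0,1,0,1), (0,1,1,1), (1,0,0,0), (1,0,1,0), (1,1,0,0), (1,1,1,0)
Count: 8 out of 16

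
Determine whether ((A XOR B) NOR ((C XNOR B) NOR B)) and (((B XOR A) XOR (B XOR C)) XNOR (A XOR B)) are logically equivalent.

No. Counterexample: with C=0, B=0, A=1, Expression 1 = 0 but Expression 2 = 1.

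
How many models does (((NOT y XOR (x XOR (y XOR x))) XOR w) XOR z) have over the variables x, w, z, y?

Satisfying assignments: (0,0,0,0), (0,0,0,1), (0,1,1,0), (0,1,1,1), (1,0,0,0), (1,0,0,1), (1,1,1,0), (1,1,1,1)
Count: 8 out of 16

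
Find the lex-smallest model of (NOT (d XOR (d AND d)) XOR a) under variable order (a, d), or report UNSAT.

a=0, d=0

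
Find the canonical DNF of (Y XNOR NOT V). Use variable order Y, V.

(NOT Y AND V) OR (Y AND NOT V)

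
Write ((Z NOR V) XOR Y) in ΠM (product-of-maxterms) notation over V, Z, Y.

ΠM(1, 2, 4, 6) = (V OR Z OR NOT Y) AND (V OR NOT Z OR Y) AND (NOT V OR Z OR Y) AND (NOT V OR NOT Z OR Y)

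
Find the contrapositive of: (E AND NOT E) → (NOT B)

Contrapositive: B → NOT (E AND NOT E)
Note: A statement and its contrapositive are logically equivalent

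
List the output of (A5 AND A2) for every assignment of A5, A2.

A5 | A2 | Output
----------------
0 | 0 | 0
0 | 1 | 0
1 | 0 | 0
1 | 1 | 1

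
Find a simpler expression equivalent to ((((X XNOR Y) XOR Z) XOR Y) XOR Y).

By XOR self-cancellation ((E XOR v) XOR v = E):
= ((X XNOR Y) XOR Z)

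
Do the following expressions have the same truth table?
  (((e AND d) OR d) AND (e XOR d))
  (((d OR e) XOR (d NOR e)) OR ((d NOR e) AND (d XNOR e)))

No. Counterexample: with d=0, e=0, Expression 1 = 0 but Expression 2 = 1.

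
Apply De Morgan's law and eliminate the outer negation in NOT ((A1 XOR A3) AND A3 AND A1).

NOT (A1 XOR A3) OR NOT A3 OR NOT A1
De Morgan's: NOT(AND of terms) = OR of negations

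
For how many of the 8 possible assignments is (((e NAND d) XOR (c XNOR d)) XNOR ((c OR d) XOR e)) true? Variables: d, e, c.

Satisfying assignments: (0,0,0), (0,0,1), (1,0,0), (1,1,0)
Count: 4 out of 8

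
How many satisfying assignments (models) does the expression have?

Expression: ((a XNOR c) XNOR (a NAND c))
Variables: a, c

Satisfying assignments: (0,0)
Count: 1 out of 4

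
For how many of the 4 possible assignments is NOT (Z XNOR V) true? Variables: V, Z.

Satisfying assignments: (0,1), (1,0)
Count: 2 out of 4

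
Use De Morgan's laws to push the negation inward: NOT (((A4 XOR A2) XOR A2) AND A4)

NOT ((A4 XOR A2) XOR A2) OR NOT A4
De Morgan's: NOT(AND of terms) = OR of negations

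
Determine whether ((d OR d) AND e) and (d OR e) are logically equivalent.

No. Counterexample: with d=0, e=1, Expression 1 = 0 but Expression 2 = 1.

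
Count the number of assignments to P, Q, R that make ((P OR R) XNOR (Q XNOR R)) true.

Satisfying assignments: (0,1,0), (0,1,1), (1,0,0), (1,1,1)
Count: 4 out of 8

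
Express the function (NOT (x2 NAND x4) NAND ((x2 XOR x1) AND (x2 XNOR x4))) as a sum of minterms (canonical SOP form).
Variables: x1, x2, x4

Σm(0, 1, 2, 4, 5, 6, 7) = (NOT x1 AND NOT x2 AND NOT x4) OR (NOT x1 AND NOT x2 AND x4) OR (NOT x1 AND x2 AND NOT x4) OR (x1 AND NOT x2 AND NOT x4) OR (x1 AND NOT x2 AND x4) OR (x1 AND x2 AND NOT x4) OR (x1 AND x2 AND x4)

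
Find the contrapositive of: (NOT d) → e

Contrapositive: NOT e → d
Note: A statement and its contrapositive are logically equivalent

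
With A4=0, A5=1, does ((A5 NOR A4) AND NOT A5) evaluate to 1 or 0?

Substituting: ((1 NOR 0) AND NOT 1)
= 0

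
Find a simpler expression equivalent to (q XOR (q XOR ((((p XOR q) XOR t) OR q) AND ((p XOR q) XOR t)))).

By XOR self-cancellation ((E XOR v) XOR v = E) then absorption (E AND (E OR v) = E):
= ((p XOR q) XOR t)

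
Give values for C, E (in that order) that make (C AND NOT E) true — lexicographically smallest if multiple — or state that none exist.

C=1, E=0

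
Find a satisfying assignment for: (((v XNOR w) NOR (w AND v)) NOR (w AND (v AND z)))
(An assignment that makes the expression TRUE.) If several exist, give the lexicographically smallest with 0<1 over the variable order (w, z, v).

w=0, z=0, v=0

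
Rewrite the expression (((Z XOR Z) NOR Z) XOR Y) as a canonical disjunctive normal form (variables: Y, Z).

(NOT Y AND NOT Z) OR (Y AND Z)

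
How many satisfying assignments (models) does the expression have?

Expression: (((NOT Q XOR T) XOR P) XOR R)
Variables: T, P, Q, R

Satisfying assignments: (0,0,0,0), (0,0,1,1), (0,1,0,1), (0,1,1,0), (1,0,0,1), (1,0,1,0), (1,1,0,0), (1,1,1,1)
Count: 8 out of 16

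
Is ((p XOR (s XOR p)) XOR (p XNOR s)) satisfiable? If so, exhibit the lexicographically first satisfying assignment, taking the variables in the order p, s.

p=0, s=0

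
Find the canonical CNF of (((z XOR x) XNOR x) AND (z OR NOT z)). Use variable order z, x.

(NOT z OR x) AND (NOT z OR NOT x)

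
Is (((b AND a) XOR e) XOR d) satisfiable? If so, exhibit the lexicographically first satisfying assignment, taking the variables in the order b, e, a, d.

b=0, e=0, a=0, d=1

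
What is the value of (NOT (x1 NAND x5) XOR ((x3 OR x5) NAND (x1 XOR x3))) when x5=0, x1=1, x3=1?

Substituting: (NOT (1 NAND 0) XOR ((1 OR 0) NAND (1 XOR 1)))
= 1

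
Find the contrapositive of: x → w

Contrapositive: NOT w → NOT x
Note: A statement and its contrapositive are logically equivalent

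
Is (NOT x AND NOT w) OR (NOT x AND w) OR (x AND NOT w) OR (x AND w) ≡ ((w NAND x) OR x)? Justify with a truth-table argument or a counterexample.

Yes, they are equivalent — the two output columns agree on all 4 assignments:
x | w | Expression 1 | Expression 2
-----------------------------------
0 | 0 | 1 | 1
0 | 1 | 1 | 1
1 | 0 | 1 | 1
1 | 1 | 1 | 1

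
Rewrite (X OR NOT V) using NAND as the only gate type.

((X NAND X) NAND ((V NAND V) NAND (V NAND V)))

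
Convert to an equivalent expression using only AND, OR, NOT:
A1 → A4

NOT A1 OR A4
(Implication elimination: A → B = NOT A OR B)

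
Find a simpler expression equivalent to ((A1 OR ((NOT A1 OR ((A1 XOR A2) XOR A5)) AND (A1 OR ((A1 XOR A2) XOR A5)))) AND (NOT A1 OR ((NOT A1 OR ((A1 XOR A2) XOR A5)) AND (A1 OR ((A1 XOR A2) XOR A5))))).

By distribution ((E OR v) AND (E OR NOT v) = E) then distribution ((E OR v) AND (E OR NOT v) = E):
= ((A1 XOR A2) XOR A5)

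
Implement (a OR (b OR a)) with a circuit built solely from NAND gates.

((a NAND a) NAND (((b NAND b) NAND (a NAND a)) NAND ((b NAND b) NAND (a NAND a))))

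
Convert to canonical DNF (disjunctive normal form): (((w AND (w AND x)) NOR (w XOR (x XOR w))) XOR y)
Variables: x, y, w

(NOT x AND NOT y AND NOT w) OR (NOT x AND NOT y AND w) OR (x AND y AND NOT w) OR (x AND y AND w)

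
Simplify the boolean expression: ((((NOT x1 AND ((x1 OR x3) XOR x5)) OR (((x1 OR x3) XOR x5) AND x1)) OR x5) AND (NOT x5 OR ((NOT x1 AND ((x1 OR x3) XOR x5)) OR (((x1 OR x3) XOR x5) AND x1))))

By distribution ((E OR v) AND (E OR NOT v) = E) then distribution ((E AND v) OR (E AND NOT v) = E):
= ((x1 OR x3) XOR x5)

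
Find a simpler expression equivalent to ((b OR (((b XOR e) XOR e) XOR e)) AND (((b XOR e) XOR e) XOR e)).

By absorption (E AND (E OR v) = E) then XOR self-cancellation ((E XOR v) XOR v = E):
= (b XOR e)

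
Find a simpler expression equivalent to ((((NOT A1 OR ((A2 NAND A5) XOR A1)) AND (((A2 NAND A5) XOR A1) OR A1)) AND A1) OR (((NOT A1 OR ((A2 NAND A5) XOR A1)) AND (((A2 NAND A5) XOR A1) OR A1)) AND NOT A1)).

By distribution ((E AND v) OR (E AND NOT v) = E) then distribution ((E OR v) AND (E OR NOT v) = E):
= ((A2 NAND A5) XOR A1)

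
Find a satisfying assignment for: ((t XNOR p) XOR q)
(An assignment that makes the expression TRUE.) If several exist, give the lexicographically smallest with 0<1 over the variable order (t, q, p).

t=0, q=0, p=0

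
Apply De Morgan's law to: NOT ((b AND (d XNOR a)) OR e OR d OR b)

NOT (b AND (d XNOR a)) AND NOT e AND NOT d AND NOT b
De Morgan's: NOT(OR of terms) = AND of negations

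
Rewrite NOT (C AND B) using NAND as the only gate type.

(((C NAND B) NAND (C NAND B)) NAND ((C NAND B) NAND (C NAND B)))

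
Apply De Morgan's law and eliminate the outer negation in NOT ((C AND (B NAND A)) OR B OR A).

NOT (C AND (B NAND A)) AND NOT B AND NOT A
De Morgan's: NOT(OR of terms) = AND of negations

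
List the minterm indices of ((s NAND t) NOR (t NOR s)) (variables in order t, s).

Σm(3) = (t AND s)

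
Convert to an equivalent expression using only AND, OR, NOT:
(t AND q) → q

NOT (t AND q) OR q
(Implication elimination: A → B = NOT A OR B)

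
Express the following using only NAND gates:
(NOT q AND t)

(((q NAND q) NAND t) NAND ((q NAND q) NAND t))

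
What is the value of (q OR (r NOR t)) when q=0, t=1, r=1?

Substituting: (0 OR (1 NOR 1))
= 0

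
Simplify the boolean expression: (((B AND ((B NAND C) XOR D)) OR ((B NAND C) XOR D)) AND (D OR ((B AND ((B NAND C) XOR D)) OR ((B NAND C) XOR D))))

By absorption (E AND (E OR v) = E) then absorption (E OR (E AND v) = E):
= ((B NAND C) XOR D)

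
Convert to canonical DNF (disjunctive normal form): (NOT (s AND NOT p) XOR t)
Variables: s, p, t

(NOT s AND NOT p AND NOT t) OR (NOT s AND p AND NOT t) OR (s AND NOT p AND t) OR (s AND p AND NOT t)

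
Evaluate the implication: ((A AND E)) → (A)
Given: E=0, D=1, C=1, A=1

Antecedent ((A AND E)) = 0; consequent (A) = 1.
0 → 1 = 1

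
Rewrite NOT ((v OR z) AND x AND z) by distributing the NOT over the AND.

NOT (v OR z) OR NOT x OR NOT z
De Morgan's: NOT(AND of terms) = OR of negations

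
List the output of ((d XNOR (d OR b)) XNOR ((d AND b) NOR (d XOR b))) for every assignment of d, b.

d | b | Output
--------------
0 | 0 | 1
0 | 1 | 1
1 | 0 | 0
1 | 1 | 0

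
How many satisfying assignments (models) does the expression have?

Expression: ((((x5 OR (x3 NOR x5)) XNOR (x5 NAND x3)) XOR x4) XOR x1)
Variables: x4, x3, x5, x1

Satisfying assignments: (0,0,0,0), (0,0,1,0), (0,1,0,1), (0,1,1,1), (1,0,0,1), (1,0,1,1), (1,1,0,0), (1,1,1,0)
Count: 8 out of 16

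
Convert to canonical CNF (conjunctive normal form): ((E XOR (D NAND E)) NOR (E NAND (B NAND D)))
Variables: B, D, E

(B OR D OR E) AND (B OR NOT D OR E) AND (B OR NOT D OR NOT E) AND (NOT B OR D OR E) AND (NOT B OR NOT D OR E) AND (NOT B OR NOT D OR NOT E)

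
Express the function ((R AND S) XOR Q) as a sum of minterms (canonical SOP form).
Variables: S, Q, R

Σm(2, 3, 5, 6) = (NOT S AND Q AND NOT R) OR (NOT S AND Q AND R) OR (S AND NOT Q AND R) OR (S AND Q AND NOT R)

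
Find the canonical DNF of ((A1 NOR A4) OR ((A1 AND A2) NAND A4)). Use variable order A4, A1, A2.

(NOT A4 AND NOT A1 AND NOT A2) OR (NOT A4 AND NOT A1 AND A2) OR (NOT A4 AND A1 AND NOT A2) OR (NOT A4 AND A1 AND A2) OR (A4 AND NOT A1 AND NOT A2) OR (A4 AND NOT A1 AND A2) OR (A4 AND A1 AND NOT A2)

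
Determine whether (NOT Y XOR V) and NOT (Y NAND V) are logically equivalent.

No. Counterexample: with V=0, Y=0, Expression 1 = 1 but Expression 2 = 0.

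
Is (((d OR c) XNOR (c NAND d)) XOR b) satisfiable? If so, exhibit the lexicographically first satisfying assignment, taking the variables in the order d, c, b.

d=0, c=0, b=1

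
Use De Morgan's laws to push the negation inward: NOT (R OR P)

NOT R AND NOT P
De Morgan's: NOT(OR of terms) = AND of negations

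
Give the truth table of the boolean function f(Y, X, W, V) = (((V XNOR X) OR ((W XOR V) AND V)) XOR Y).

Y | X | W | V | Output
----------------------
0 | 0 | 0 | 0 | 1
0 | 0 | 0 | 1 | 1
0 | 0 | 1 | 0 | 1
0 | 0 | 1 | 1 | 0
0 | 1 | 0 | 0 | 0
0 | 1 | 0 | 1 | 1
0 | 1 | 1 | 0 | 0
0 | 1 | 1 | 1 | 1
1 | 0 | 0 | 0 | 0
1 | 0 | 0 | 1 | 0
1 | 0 | 1 | 0 | 0
1 | 0 | 1 | 1 | 1
1 | 1 | 0 | 0 | 1
1 | 1 | 0 | 1 | 0
1 | 1 | 1 | 0 | 1
1 | 1 | 1 | 1 | 0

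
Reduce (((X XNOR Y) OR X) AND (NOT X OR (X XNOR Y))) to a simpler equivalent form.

By distribution ((E OR v) AND (E OR NOT v) = E):
= (X XNOR Y)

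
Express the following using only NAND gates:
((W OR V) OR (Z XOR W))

((((W NAND W) NAND (V NAND V)) NAND ((W NAND W) NAND (V NAND V))) NAND (((Z NAND (Z NAND W)) NAND (W NAND (Z NAND W))) NAND ((Z NAND (Z NAND W)) NAND (W NAND (Z NAND W)))))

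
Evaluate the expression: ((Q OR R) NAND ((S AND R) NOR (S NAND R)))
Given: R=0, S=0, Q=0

Substituting: ((0 OR 0) NAND ((0 AND 0) NOR (0 NAND 0)))
= 1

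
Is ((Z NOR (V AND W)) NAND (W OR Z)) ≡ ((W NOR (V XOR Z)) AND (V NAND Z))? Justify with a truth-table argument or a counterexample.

No. Counterexample: with V=0, W=0, Z=1, Expression 1 = 1 but Expression 2 = 0.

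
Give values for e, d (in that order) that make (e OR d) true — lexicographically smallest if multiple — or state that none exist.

e=0, d=1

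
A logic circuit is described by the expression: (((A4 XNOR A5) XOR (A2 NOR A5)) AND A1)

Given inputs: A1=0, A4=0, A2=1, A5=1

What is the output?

Substituting: (((0 XNOR 1) XOR (1 NOR 1)) AND 0)
= 0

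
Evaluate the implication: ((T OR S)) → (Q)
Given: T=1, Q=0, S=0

Antecedent ((T OR S)) = 1; consequent (Q) = 0.
1 → 0 = 0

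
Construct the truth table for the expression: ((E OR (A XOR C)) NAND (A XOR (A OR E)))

A | E | C | Output
------------------
0 | 0 | 0 | 1
0 | 0 | 1 | 1
0 | 1 | 0 | 0
0 | 1 | 1 | 0
1 | 0 | 0 | 1
1 | 0 | 1 | 1
1 | 1 | 0 | 1
1 | 1 | 1 | 1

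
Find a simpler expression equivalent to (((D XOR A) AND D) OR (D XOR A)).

By absorption (E OR (E AND v) = E):
= (D XOR A)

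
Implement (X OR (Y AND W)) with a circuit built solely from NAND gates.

((X NAND X) NAND (((Y NAND W) NAND (Y NAND W)) NAND ((Y NAND W) NAND (Y NAND W))))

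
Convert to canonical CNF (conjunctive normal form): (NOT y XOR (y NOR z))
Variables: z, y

(z OR y) AND (z OR NOT y) AND (NOT z OR NOT y)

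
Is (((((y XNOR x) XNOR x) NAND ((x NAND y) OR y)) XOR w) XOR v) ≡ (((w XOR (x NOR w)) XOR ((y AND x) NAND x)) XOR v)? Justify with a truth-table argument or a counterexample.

No. Counterexample: with w=0, y=0, v=0, x=0, Expression 1 = 1 but Expression 2 = 0.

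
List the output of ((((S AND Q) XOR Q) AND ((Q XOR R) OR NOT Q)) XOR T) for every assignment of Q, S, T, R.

Q | S | T | R | Output
----------------------
0 | 0 | 0 | 0 | 0
0 | 0 | 0 | 1 | 0
0 | 0 | 1 | 0 | 1
0 | 0 | 1 | 1 | 1
0 | 1 | 0 | 0 | 0
0 | 1 | 0 | 1 | 0
0 | 1 | 1 | 0 | 1
0 | 1 | 1 | 1 | 1
1 | 0 | 0 | 0 | 1
1 | 0 | 0 | 1 | 0
1 | 0 | 1 | 0 | 0
1 | 0 | 1 | 1 | 1
1 | 1 | 0 | 0 | 0
1 | 1 | 0 | 1 | 0
1 | 1 | 1 | 0 | 1
1 | 1 | 1 | 1 | 1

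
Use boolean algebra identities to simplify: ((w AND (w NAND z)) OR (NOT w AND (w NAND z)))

By distribution ((E AND v) OR (E AND NOT v) = E):
= (w NAND z)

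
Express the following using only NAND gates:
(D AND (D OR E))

((D NAND ((D NAND D) NAND (E NAND E))) NAND (D NAND ((D NAND D) NAND (E NAND E))))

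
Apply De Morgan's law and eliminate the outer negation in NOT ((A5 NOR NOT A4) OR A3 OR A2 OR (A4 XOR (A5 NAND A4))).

NOT (A5 NOR NOT A4) AND NOT A3 AND NOT A2 AND NOT (A4 XOR (A5 NAND A4))
De Morgan's: NOT(OR of terms) = AND of negations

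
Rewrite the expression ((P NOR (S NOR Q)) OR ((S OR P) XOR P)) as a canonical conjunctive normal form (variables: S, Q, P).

(S OR Q OR P) AND (S OR Q OR NOT P) AND (S OR NOT Q OR NOT P) AND (NOT S OR Q OR NOT P) AND (NOT S OR NOT Q OR NOT P)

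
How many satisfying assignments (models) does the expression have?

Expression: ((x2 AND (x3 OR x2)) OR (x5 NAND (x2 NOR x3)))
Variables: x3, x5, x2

Satisfying assignments: (0,0,0), (0,0,1), (0,1,1), (1,0,0), (1,0,1), (1,1,0), (1,1,1)
Count: 7 out of 8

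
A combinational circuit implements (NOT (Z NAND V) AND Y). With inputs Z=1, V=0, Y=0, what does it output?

Substituting: (NOT (1 NAND 0) AND 0)
= 0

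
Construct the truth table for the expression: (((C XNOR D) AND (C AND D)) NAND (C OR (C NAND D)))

C | D | Output
--------------
0 | 0 | 1
0 | 1 | 1
1 | 0 | 1
1 | 1 | 0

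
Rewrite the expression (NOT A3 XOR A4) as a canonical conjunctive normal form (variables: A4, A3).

(A4 OR NOT A3) AND (NOT A4 OR A3)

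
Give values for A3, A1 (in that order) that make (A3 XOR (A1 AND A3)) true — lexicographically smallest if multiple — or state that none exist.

A3=1, A1=0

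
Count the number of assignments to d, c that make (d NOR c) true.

Satisfying assignments: (0,0)
Count: 1 out of 4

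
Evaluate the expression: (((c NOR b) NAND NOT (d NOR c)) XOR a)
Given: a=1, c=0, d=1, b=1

Substituting: (((0 NOR 1) NAND NOT (1 NOR 0)) XOR 1)
= 0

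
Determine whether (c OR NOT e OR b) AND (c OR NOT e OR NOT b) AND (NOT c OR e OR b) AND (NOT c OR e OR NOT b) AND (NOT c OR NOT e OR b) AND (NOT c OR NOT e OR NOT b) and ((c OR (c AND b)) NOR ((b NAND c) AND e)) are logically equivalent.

Yes, they are equivalent — the two output columns agree on all 8 assignments:
c | e | b | Expression 1 | Expression 2
---------------------------------------
0 | 0 | 0 | 1 | 1
0 | 0 | 1 | 1 | 1
0 | 1 | 0 | 0 | 0
0 | 1 | 1 | 0 | 0
1 | 0 | 0 | 0 | 0
1 | 0 | 1 | 0 | 0
1 | 1 | 0 | 0 | 0
1 | 1 | 1 | 0 | 0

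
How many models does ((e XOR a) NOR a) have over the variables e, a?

Satisfying assignments: (0,0)
Count: 1 out of 4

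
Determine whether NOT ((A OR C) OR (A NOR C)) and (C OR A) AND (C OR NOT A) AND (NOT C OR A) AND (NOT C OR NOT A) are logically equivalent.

Yes, they are equivalent — the two output columns agree on all 4 assignments:
C | A | Expression 1 | Expression 2
-----------------------------------
0 | 0 | 0 | 0
0 | 1 | 0 | 0
1 | 0 | 0 | 0
1 | 1 | 0 | 0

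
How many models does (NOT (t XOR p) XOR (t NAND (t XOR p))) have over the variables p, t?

Satisfying assignments: (1,0)
Count: 1 out of 4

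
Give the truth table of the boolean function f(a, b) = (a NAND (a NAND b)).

a | b | Output
--------------
0 | 0 | 1
0 | 1 | 1
1 | 0 | 0
1 | 1 | 1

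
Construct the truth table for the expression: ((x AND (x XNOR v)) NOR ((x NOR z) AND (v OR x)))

v | x | z | Output
------------------
0 | 0 | 0 | 1
0 | 0 | 1 | 1
0 | 1 | 0 | 1
0 | 1 | 1 | 1
1 | 0 | 0 | 0
1 | 0 | 1 | 1
1 | 1 | 0 | 0
1 | 1 | 1 | 0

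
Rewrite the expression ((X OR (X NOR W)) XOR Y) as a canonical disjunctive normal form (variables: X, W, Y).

(NOT X AND NOT W AND NOT Y) OR (NOT X AND W AND Y) OR (X AND NOT W AND NOT Y) OR (X AND W AND NOT Y)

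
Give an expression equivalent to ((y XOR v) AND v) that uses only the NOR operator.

((((((y NOR v) NOR (y NOR v)) NOR ((y NOR v) NOR (y NOR v))) NOR ((((y NOR y) NOR (v NOR v)) NOR ((y NOR y) NOR (v NOR v))) NOR (((y NOR y) NOR (v NOR v)) NOR ((y NOR y) NOR (v NOR v))))) NOR ((((y NOR v) NOR (y NOR v)) NOR ((y NOR v) NOR (y NOR v))) NOR ((((y NOR y) NOR (v NOR v)) NOR ((y NOR y) NOR (v NOR v))) NOR (((y NOR y) NOR (v NOR v)) NOR ((y NOR y) NOR (v NOR v)))))) NOR (v NOR v))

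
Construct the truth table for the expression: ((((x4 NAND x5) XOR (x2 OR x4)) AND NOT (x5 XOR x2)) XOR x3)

x5 | x3 | x2 | x4 | Output
--------------------------
0 | 0 | 0 | 0 | 1
0 | 0 | 0 | 1 | 0
0 | 0 | 1 | 0 | 0
0 | 0 | 1 | 1 | 0
0 | 1 | 0 | 0 | 0
0 | 1 | 0 | 1 | 1
0 | 1 | 1 | 0 | 1
0 | 1 | 1 | 1 | 1
1 | 0 | 0 | 0 | 0
1 | 0 | 0 | 1 | 0
1 | 0 | 1 | 0 | 0
1 | 0 | 1 | 1 | 1
1 | 1 | 0 | 0 | 1
1 | 1 | 0 | 1 | 1
1 | 1 | 1 | 0 | 1
1 | 1 | 1 | 1 | 0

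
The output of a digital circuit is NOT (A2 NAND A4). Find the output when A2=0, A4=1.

Substituting: NOT (0 NAND 1)
= 0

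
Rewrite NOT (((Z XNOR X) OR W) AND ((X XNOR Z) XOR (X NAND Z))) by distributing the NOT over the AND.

NOT ((Z XNOR X) OR W) OR NOT ((X XNOR Z) XOR (X NAND Z))
De Morgan's: NOT(AND of terms) = OR of negations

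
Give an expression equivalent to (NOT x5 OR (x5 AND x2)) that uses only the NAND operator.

(((x5 NAND x5) NAND (x5 NAND x5)) NAND (((x5 NAND x2) NAND (x5 NAND x2)) NAND ((x5 NAND x2) NAND (x5 NAND x2))))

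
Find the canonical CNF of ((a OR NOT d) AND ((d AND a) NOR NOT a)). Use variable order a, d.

(a OR d) AND (a OR NOT d) AND (NOT a OR NOT d)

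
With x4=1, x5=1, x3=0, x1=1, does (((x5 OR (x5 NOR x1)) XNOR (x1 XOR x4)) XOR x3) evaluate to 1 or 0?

Substituting: (((1 OR (1 NOR 1)) XNOR (1 XOR 1)) XOR 0)
= 0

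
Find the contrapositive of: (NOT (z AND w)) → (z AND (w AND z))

Contrapositive: NOT (z AND (w AND z)) → (z AND w)
Note: A statement and its contrapositive are logically equivalent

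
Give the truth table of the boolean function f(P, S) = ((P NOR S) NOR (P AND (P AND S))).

P | S | Output
--------------
0 | 0 | 0
0 | 1 | 1
1 | 0 | 1
1 | 1 | 0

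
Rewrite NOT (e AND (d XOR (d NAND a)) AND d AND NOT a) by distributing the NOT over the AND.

NOT e OR NOT (d XOR (d NAND a)) OR NOT d OR a
De Morgan's: NOT(AND of terms) = OR of negations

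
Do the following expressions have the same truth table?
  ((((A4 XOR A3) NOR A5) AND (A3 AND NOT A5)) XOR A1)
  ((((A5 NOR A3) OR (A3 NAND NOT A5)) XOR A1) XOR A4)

No. Counterexample: with A1=0, A4=0, A5=0, A3=0, Expression 1 = 0 but Expression 2 = 1.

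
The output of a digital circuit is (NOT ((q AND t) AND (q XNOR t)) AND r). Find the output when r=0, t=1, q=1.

Substituting: (NOT ((1 AND 1) AND (1 XNOR 1)) AND 0)
= 0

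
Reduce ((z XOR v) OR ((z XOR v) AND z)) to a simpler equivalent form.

By absorption (E OR (E AND v) = E):
= (z XOR v)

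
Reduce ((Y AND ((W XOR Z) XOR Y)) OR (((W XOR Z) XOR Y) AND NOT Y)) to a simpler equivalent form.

By distribution ((E AND v) OR (E AND NOT v) = E):
= ((W XOR Z) XOR Y)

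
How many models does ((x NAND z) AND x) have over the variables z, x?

Satisfying assignments: (0,1)
Count: 1 out of 4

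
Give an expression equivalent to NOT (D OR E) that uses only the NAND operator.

(((D NAND D) NAND (E NAND E)) NAND ((D NAND D) NAND (E NAND E)))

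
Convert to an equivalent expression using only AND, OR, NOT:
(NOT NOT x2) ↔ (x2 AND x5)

((NOT NOT x2) AND (x2 AND x5)) OR (NOT x2 AND NOT (x2 AND x5))
(Biconditional = both true or both false)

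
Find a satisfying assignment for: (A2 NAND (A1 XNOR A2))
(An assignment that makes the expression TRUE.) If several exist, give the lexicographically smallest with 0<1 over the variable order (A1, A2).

A1=0, A2=0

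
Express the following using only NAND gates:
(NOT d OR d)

(((d NAND d) NAND (d NAND d)) NAND (d NAND d))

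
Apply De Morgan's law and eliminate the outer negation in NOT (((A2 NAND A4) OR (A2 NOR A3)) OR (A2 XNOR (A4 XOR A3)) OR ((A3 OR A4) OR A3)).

NOT ((A2 NAND A4) OR (A2 NOR A3)) AND NOT (A2 XNOR (A4 XOR A3)) AND NOT ((A3 OR A4) OR A3)
De Morgan's: NOT(OR of terms) = AND of negations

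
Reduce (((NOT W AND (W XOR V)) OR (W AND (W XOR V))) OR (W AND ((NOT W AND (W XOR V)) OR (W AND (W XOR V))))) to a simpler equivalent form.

By absorption (E OR (E AND v) = E) then distribution ((E AND v) OR (E AND NOT v) = E):
= (W XOR V)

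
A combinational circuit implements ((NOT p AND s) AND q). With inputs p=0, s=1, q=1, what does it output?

Substituting: ((NOT 0 AND 1) AND 1)
= 1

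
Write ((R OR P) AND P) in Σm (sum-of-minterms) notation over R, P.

Σm(1, 3) = (NOT R AND P) OR (R AND P)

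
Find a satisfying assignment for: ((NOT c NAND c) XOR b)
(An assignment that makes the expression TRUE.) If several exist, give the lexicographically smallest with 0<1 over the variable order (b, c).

b=0, c=0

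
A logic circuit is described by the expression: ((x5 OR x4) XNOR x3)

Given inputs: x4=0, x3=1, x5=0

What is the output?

Substituting: ((0 OR 0) XNOR 1)
= 0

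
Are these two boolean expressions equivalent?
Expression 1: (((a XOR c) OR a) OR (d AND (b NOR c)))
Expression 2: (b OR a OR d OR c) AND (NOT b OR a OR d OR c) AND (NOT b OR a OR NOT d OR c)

Yes, they are equivalent — the two output columns agree on all 16 assignments:
b | a | d | c | Expression 1 | Expression 2
-------------------------------------------
0 | 0 | 0 | 0 | 0 | 0
0 | 0 | 0 | 1 | 1 | 1
0 | 0 | 1 | 0 | 1 | 1
0 | 0 | 1 | 1 | 1 | 1
0 | 1 | 0 | 0 | 1 | 1
0 | 1 | 0 | 1 | 1 | 1
0 | 1 | 1 | 0 | 1 | 1
0 | 1 | 1 | 1 | 1 | 1
1 | 0 | 0 | 0 | 0 | 0
1 | 0 | 0 | 1 | 1 | 1
1 | 0 | 1 | 0 | 0 | 0
1 | 0 | 1 | 1 | 1 | 1
1 | 1 | 0 | 0 | 1 | 1
1 | 1 | 0 | 1 | 1 | 1
1 | 1 | 1 | 0 | 1 | 1
1 | 1 | 1 | 1 | 1 | 1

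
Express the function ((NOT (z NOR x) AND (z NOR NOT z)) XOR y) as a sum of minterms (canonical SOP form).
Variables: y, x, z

Σm(4, 5, 6, 7) = (y AND NOT x AND NOT z) OR (y AND NOT x AND z) OR (y AND x AND NOT z) OR (y AND x AND z)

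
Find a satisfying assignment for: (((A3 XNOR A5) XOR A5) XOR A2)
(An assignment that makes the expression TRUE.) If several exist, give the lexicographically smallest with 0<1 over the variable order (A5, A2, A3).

A5=0, A2=0, A3=0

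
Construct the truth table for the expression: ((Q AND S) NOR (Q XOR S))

Q | S | Output
--------------
0 | 0 | 1
0 | 1 | 0
1 | 0 | 0
1 | 1 | 0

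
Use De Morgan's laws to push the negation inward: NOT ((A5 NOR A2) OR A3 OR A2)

NOT (A5 NOR A2) AND NOT A3 AND NOT A2
De Morgan's: NOT(OR of terms) = AND of negations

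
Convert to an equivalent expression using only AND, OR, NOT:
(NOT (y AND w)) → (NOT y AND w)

(y AND w) OR (NOT y AND w)
(Implication elimination: A → B = NOT A OR B)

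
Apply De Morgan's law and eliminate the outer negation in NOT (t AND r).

NOT t OR NOT r
De Morgan's: NOT(AND of terms) = OR of negations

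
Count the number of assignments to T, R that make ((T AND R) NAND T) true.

Satisfying assignments: (0,0), (0,1), (1,0)
Count: 3 out of 4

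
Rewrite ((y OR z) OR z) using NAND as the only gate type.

((((y NAND y) NAND (z NAND z)) NAND ((y NAND y) NAND (z NAND z))) NAND (z NAND z))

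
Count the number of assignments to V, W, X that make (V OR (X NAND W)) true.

Satisfying assignments: (0,0,0), (0,0,1), (0,1,0), (1,0,0), (1,0,1), (1,1,0), (1,1,1)
Count: 7 out of 8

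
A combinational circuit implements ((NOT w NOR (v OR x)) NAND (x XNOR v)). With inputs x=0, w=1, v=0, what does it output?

Substituting: ((NOT 1 NOR (0 OR 0)) NAND (0 XNOR 0))
= 0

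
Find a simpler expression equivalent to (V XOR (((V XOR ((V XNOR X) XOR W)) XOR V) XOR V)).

By XOR self-cancellation ((E XOR v) XOR v = E) then XOR self-cancellation ((E XOR v) XOR v = E):
= ((V XNOR X) XOR W)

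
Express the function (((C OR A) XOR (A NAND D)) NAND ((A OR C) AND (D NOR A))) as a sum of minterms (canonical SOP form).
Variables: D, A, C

Σm(0, 1, 2, 3, 4, 5, 6, 7) = (NOT D AND NOT A AND NOT C) OR (NOT D AND NOT A AND C) OR (NOT D AND A AND NOT C) OR (NOT D AND A AND C) OR (D AND NOT A AND NOT C) OR (D AND NOT A AND C) OR (D AND A AND NOT C) OR (D AND A AND C)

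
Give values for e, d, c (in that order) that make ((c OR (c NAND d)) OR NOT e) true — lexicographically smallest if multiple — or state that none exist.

e=0, d=0, c=0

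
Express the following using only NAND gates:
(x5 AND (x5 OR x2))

((x5 NAND ((x5 NAND x5) NAND (x2 NAND x2))) NAND (x5 NAND ((x5 NAND x5) NAND (x2 NAND x2))))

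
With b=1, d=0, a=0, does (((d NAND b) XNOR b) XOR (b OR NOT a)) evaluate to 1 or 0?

Substituting: (((0 NAND 1) XNOR 1) XOR (1 OR NOT 0))
= 0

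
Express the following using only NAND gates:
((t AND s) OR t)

((((t NAND s) NAND (t NAND s)) NAND ((t NAND s) NAND (t NAND s))) NAND (t NAND t))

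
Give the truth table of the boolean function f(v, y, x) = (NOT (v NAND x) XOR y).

v | y | x | Output
------------------
0 | 0 | 0 | 0
0 | 0 | 1 | 0
0 | 1 | 0 | 1
0 | 1 | 1 | 1
1 | 0 | 0 | 0
1 | 0 | 1 | 1
1 | 1 | 0 | 1
1 | 1 | 1 | 0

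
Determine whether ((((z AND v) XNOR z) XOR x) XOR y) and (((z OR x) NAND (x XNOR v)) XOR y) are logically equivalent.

No. Counterexample: with z=0, x=1, y=0, v=0, Expression 1 = 0 but Expression 2 = 1.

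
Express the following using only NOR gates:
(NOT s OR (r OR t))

(((s NOR s) NOR ((r NOR t) NOR (r NOR t))) NOR ((s NOR s) NOR ((r NOR t) NOR (r NOR t))))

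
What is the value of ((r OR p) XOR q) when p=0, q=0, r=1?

Substituting: ((1 OR 0) XOR 0)
= 1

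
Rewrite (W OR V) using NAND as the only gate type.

((W NAND W) NAND (V NAND V))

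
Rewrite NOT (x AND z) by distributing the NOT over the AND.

NOT x OR NOT z
De Morgan's: NOT(AND of terms) = OR of negations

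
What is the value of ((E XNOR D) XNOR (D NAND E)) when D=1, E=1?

Substituting: ((1 XNOR 1) XNOR (1 NAND 1))
= 0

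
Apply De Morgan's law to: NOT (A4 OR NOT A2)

NOT A4 AND A2
De Morgan's: NOT(OR of terms) = AND of negations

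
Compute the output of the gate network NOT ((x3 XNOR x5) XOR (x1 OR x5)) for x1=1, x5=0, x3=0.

Substituting: NOT ((0 XNOR 0) XOR (1 OR 0))
= 1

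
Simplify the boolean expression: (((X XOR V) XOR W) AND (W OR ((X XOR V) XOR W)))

By absorption (E AND (E OR v) = E):
= ((X XOR V) XOR W)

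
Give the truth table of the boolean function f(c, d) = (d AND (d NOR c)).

c | d | Output
--------------
0 | 0 | 0
0 | 1 | 0
1 | 0 | 0
1 | 1 | 0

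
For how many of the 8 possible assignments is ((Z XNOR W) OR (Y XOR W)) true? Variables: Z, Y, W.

Satisfying assignments: (0,0,0), (0,0,1), (0,1,0), (1,0,1), (1,1,0), (1,1,1)
Count: 6 out of 8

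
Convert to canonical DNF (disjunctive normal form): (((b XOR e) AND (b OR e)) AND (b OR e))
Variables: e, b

(NOT e AND b) OR (e AND NOT b)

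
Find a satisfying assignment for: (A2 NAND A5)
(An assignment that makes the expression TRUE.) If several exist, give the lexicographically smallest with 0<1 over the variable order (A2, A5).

A2=0, A5=0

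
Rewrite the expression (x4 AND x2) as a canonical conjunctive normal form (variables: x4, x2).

(x4 OR x2) AND (x4 OR NOT x2) AND (NOT x4 OR x2)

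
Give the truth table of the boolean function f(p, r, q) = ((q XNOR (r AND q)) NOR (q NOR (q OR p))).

p | r | q | Output
------------------
0 | 0 | 0 | 0
0 | 0 | 1 | 1
0 | 1 | 0 | 0
0 | 1 | 1 | 0
1 | 0 | 0 | 0
1 | 0 | 1 | 1
1 | 1 | 0 | 0
1 | 1 | 1 | 0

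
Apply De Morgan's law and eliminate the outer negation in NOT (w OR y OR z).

NOT w AND NOT y AND NOT z
De Morgan's: NOT(OR of terms) = AND of negations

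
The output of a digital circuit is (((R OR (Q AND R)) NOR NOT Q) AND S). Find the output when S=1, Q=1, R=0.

Substituting: (((0 OR (1 AND 0)) NOR NOT 1) AND 1)
= 1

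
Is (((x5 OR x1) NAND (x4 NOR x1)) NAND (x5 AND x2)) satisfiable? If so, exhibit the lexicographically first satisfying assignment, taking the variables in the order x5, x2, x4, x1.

x5=0, x2=0, x4=0, x1=0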